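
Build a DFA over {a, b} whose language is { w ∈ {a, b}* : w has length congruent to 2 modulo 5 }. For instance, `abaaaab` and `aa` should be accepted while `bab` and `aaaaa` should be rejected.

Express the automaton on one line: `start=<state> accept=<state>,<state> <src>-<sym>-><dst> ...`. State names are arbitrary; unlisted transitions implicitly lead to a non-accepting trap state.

start=q0 accept=q2 q0-a->q1 q0-b->q1 q1-a->q2 q1-b->q2 q2-a->q3 q2-b->q3 q3-a->q4 q3-b->q4 q4-a->q0 q4-b->q0

Count input length modulo 5: every symbol advances one step around the cycle q0 → q1 → q2 → q3 → q4 → q0. Accept at q2.
With 5 states:
        a   b  
>  q0   q1  q1 
   q1   q2  q2 
 * q2   q3  q3 
   q3   q4  q4 
   q4   q0  q0 
(> = start, * = accepting)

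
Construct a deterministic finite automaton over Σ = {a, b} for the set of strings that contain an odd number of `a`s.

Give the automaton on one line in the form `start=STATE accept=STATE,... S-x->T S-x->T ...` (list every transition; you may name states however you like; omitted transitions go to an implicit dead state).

Keep the running count of `a`s modulo 2: each `a` advances along the cycle q0 → q1 → q0 while other symbols loop. Accept at q1.
With 2 states:
        a   b  
>  q0   q1  q0 
 * q1   q0  q1 
(> = start, * = accepting)

start=q0 accept=q1 q0-a->q1 q0-b->q0 q1-a->q0 q1-b->q1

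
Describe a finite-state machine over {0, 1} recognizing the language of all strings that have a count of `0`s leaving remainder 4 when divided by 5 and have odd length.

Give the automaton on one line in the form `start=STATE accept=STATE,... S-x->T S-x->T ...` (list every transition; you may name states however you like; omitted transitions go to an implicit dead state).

Handle the two conditions separately and then intersect. One (5 states) tracks the count of `0`s modulo 5; the other (2 states) tracks the input length modulo 2. Each combined state is a pair, one component from each; accept when both components accept.
A 10-state machine:
        0   1  
>  s0   s1  s2 
   s1   s3  s4 
   s2   s4  s0 
   s3   s5  s6 
   s4   s6  s1 
   s5   s7  s8 
   s6   s8  s3 
   s7   s2  s9 
   s8   s9  s5 
 * s9   s0  s7 
(> = start, * = accepting)

start=s0 accept=s9 s0-0->s1 s0-1->s2 s1-0->s3 s1-1->s4 s2-0->s4 s2-1->s0 s3-0->s5 s3-1->s6 s4-0->s6 s4-1->s1 s5-0->s7 s5-1->s8 s6-0->s8 s6-1->s3 s7-0->s2 s7-1->s9 s8-0->s9 s8-1->s5 s9-0->s0 s9-1->s7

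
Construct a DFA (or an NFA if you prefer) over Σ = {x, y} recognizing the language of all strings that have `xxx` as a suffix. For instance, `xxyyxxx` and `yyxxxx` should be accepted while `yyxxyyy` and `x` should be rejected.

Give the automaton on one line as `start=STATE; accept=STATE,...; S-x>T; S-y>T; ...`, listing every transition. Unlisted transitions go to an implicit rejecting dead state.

start=q0; accept=q3; q0-x>q1; q0-y>q0; q1-x>q2; q1-y>q0; q2-x>q3; q2-y>q0; q3-x>q3; q3-y>q0

Let each state record the length of the longest suffix of the input read so far that is also a prefix of `xxx`. q1 means the last symbol is `x`; q2 means the last 2 symbols are `xx`; q3 means the last 3 symbols are `xxx`. Accept only at q3, where the string currently ends in `xxx`.
        x   y  
>  q0   q1  q0 
   q1   q2  q0 
   q2   q3  q0 
 * q3   q3  q0 
(> = start, * = accepting)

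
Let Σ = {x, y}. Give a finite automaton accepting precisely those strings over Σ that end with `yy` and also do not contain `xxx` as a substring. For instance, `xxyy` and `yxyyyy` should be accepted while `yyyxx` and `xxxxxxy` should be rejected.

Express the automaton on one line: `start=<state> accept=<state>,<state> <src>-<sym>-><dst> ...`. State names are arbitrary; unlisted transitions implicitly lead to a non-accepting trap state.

Build one automaton per condition and run them in lockstep. The first has 3 states tracking how much of the suffix `yy` has currently been matched; the second has 4 states tracking partial matches of the forbidden pattern `xxx`. A product state is a pair (one from each), accepting exactly when both do.
An 8-state machine:
        x   y  
>  q0   q1  q2 
   q1   q3  q2 
   q2   q1  q4 
   q3   q5  q2 
 * q4   q1  q4 
   q5   q5  q6 
   q6   q5  q7 
   q7   q5  q7 
(> = start, * = accepting)

start=q0 accept=q4 q0-x->q1 q0-y->q2 q1-x->q3 q1-y->q2 q2-x->q1 q2-y->q4 q3-x->q5 q3-y->q2 q4-x->q1 q4-y->q4 q5-x->q5 q5-y->q6 q6-x->q5 q6-y->q7 q7-x->q5 q7-y->q7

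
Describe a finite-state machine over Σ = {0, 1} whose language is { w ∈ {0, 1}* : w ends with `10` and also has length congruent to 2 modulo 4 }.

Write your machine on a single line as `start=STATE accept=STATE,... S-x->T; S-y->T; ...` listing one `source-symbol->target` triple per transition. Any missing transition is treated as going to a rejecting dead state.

Run two small machines in parallel and take their product. One (3 states) tracks how much of the suffix `10` has currently been matched; the other (4 states) tracks the input length modulo 4. Each combined state is a pair, one component from each; accept when both components accept.
A 12-state machine:
          0    1  
>  q0     q1   q2 
   q1     q3   q4 
   q2     q5   q4 
   q3     q6   q7 
   q4     q8   q7 
 * q5     q6   q7 
   q6     q0   q9 
   q7    q10   q9 
   q8     q0   q9 
   q9    q11   q2 
   q10    q1   q2 
   q11    q3   q4 
(> = start, * = accepting)

start=q0; accept=q5; q0-0->q1; q0-1->q2; q1-0->q3; q1-1->q4; q2-0->q5; q2-1->q4; q3-0->q6; q3-1->q7; q4-0->q8; q4-1->q7; q5-0->q6; q5-1->q7; q6-0->q0; q6-1->q9; q7-0->q10; q7-1->q9; q8-0->q0; q8-1->q9; q9-0->q11; q9-1->q2; q10-0->q1; q10-1->q2; q11-0->q3; q11-1->q4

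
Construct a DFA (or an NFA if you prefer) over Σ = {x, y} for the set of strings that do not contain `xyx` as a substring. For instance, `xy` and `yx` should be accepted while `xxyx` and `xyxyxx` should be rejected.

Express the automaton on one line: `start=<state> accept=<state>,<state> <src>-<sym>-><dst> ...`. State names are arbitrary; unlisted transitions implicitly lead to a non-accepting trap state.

Track partial matches of the forbidden pattern `xyx`. State q3 is a dead state reached once `xyx` has occurred; every other state accepts. q0 means no part of `xyx` is currently matched.
4 states suffice.
        x   y  
>* q0   q1  q0 
 * q1   q1  q2 
 * q2   q3  q0 
   q3   q3  q3 
(> = start, * = accepting)

start=q0 accept=q0,q1,q2 q0-x->q1 q0-y->q0 q1-x->q1 q1-y->q2 q2-x->q3 q2-y->q0 q3-x->q3 q3-y->q3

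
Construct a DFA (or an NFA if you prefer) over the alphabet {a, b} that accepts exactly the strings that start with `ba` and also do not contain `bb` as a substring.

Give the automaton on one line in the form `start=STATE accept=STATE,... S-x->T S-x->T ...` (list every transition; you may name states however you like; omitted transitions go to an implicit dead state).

start=s0 accept=s3,s4 s0-a->s1 s0-b->s2 s1-a->s1 s1-b->s1 s2-a->s3 s2-b->s1 s3-a->s3 s3-b->s4 s4-a->s3 s4-b->s1

Build one automaton per condition and run them in lockstep. The first has 4 states tracking whether the input so far still matches the prefix `ba`; the second has 3 states tracking partial matches of the forbidden pattern `bb`. A product state is a pair (one from each), accepting exactly when both do. Minimizing collapses redundant product states.
        a   b  
>  s0   s1  s2 
   s1   s1  s1 
   s2   s3  s1 
 * s3   s3  s4 
 * s4   s3  s1 
(> = start, * = accepting)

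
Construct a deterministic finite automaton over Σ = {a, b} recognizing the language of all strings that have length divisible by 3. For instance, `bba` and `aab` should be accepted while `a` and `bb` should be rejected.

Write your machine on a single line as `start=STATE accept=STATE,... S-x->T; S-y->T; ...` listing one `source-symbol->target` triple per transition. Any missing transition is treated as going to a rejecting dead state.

start=S0; accept=S0; S0-a->S1; S0-b->S1; S1-a->S2; S1-b->S2; S2-a->S0; S2-b->S0

Only the length mod 3 matters, so use a 3-cycle: from any state, every input symbol moves to the next state, wrapping S2 back to S0. Mark S0 accepting.
        a   b  
>* S0   S1  S1 
   S1   S2  S2 
   S2   S0  S0 
(> = start, * = accepting)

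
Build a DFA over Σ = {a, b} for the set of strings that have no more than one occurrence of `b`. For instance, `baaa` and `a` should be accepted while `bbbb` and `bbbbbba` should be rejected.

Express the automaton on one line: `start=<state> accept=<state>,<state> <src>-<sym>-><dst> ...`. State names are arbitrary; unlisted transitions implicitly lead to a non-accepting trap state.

start=s0 accept=s0,s1 s0-a->s0 s0-b->s1 s1-a->s1 s1-b->s2 s2-a->s2 s2-b->s2

Only the number of `b`s matters, and only up to 2. Make a chain s0 → s1 → s2 advanced by each `b` (with s2 absorbing); every other symbol self-loops. The accepting set is {s0, s1}.
With 3 states:
        a   b  
>* s0   s0  s1 
 * s1   s1  s2 
   s2   s2  s2 
(> = start, * = accepting)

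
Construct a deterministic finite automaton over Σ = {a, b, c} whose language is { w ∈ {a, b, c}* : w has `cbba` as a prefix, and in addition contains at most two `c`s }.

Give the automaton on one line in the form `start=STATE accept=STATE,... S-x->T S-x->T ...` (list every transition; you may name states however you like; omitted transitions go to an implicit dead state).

Build one automaton per condition and run them in lockstep. One (6 states) tracks whether the input so far still matches the prefix `cbba`; the other (4 states) tracks the count of `c`s, saturating at 3. Each combined state is a pair, one component from each; accept when both components accept. After merging equivalent states the machine shrinks.
7 states suffice.
        a   b   c  
>  s0   s1  s1  s2 
   s1   s1  s1  s1 
   s2   s1  s3  s1 
   s3   s1  s4  s1 
   s4   s5  s1  s1 
 * s5   s5  s5  s6 
 * s6   s6  s6  s1 
(> = start, * = accepting)

start=s0 accept=s5,s6 s0-a->s1 s0-b->s1 s0-c->s2 s1-a->s1 s1-b->s1 s1-c->s1 s2-a->s1 s2-b->s3 s2-c->s1 s3-a->s1 s3-b->s4 s3-c->s1 s4-a->s5 s4-b->s1 s4-c->s1 s5-a->s5 s5-b->s5 s5-c->s6 s6-a->s6 s6-b->s6 s6-c->s1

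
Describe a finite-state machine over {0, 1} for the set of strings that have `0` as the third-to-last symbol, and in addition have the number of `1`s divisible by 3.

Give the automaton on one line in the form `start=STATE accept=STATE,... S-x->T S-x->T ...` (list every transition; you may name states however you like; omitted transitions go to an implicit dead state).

start=s0 accept=s6,s9,s12,s13 s0-0->s1 s0-1->s2 s1-0->s3 s1-1->s2 s2-0->s4 s2-1->s5 s3-0->s6 s3-1->s2 s4-0->s4 s4-1->s7 s5-0->s8 s5-1->s0 s6-0->s6 s6-1->s2 s7-0->s8 s7-1->s9 s8-0->s10 s8-1->s11 s9-0->s1 s9-1->s2 s10-0->s10 s10-1->s12 s11-0->s13 s11-1->s2 s12-0->s13 s12-1->s2 s13-0->s3 s13-1->s2

Handle the two conditions separately and then intersect. One (15 states) tracks the last 3 symbols read; the other (3 states) tracks the count of `1`s modulo 3. Each combined state is a pair, one component from each; accept when both components accept. Equivalent product states are then merged.
A 14-state machine:
          0    1  
>  s0     s1   s2 
   s1     s3   s2 
   s2     s4   s5 
   s3     s6   s2 
   s4     s4   s7 
   s5     s8   s0 
 * s6     s6   s2 
   s7     s8   s9 
   s8    s10  s11 
 * s9     s1   s2 
   s10   s10  s12 
   s11   s13   s2 
 * s12   s13   s2 
 * s13    s3   s2 
(> = start, * = accepting)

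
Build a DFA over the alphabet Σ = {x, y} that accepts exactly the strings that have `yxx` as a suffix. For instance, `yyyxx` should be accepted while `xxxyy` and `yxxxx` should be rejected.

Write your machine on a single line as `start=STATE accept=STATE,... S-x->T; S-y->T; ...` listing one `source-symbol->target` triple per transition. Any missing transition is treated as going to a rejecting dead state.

start=q0; accept=q3; q0-x->q0; q0-y->q1; q1-x->q2; q1-y->q1; q2-x->q3; q2-y->q1; q3-x->q0; q3-y->q1

Remember how much of `yxx` the current input suffix matches. State q0 means no match yet; q1 means the last symbol is `y`; q2 means the last 2 symbols are `yx`; q3 means the last 3 symbols are `yxx`. Only q3 accepts. On a mismatch, fall back to the longest proper suffix that is still a prefix of `yxx`.
With 4 states:
        x   y  
>  q0   q0  q1 
   q1   q2  q1 
   q2   q3  q1 
 * q3   q0  q1 
(> = start, * = accepting)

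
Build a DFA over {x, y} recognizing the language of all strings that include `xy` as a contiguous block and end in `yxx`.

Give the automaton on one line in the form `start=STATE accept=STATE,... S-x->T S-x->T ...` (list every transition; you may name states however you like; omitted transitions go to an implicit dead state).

start=s0 accept=s7 s0-x->s1 s0-y->s2 s1-x->s1 s1-y->s3 s2-x->s4 s2-y->s2 s3-x->s5 s3-y->s3 s4-x->s6 s4-y->s3 s5-x->s7 s5-y->s3 s6-x->s1 s6-y->s3 s7-x->s8 s7-y->s3 s8-x->s8 s8-y->s3

Run two small machines in parallel and take their product. One (3 states) tracks whether and how much of `xy` has been seen; the other (4 states) tracks how much of the suffix `yxx` has currently been matched. Each combined state is a pair, one component from each; accept when both components accept.
With 9 states:
        x   y  
>  s0   s1  s2 
   s1   s1  s3 
   s2   s4  s2 
   s3   s5  s3 
   s4   s6  s3 
   s5   s7  s3 
   s6   s1  s3 
 * s7   s8  s3 
   s8   s8  s3 
(> = start, * = accepting)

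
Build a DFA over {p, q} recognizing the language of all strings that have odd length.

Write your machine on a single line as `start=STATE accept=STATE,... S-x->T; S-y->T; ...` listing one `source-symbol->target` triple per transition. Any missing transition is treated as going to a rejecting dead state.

Count input length modulo 2: every symbol advances one step around the cycle S0 → S1 → S0. Accept at S1.
        p   q  
>  S0   S1  S1 
 * S1   S0  S0 
(> = start, * = accepting)

start=S0; accept=S1; S0-p->S1; S0-q->S1; S1-p->S0; S1-q->S0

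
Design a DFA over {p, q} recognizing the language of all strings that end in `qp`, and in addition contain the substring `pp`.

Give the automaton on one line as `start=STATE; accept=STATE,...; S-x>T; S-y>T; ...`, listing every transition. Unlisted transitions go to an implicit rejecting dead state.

start=s0; accept=s4; s0-p>s1; s0-q>s0; s1-p>s2; s1-q>s0; s2-p>s2; s2-q>s3; s3-p>s4; s3-q>s3; s4-p>s2; s4-q>s3

Handle the two conditions separately and then intersect. The first has 3 states tracking how much of the suffix `qp` has currently been matched; the second has 3 states tracking whether and how much of `pp` has been seen. A product state is a pair (one from each), accepting exactly when both do. Minimizing collapses redundant product states.
A 5-state machine:
        p   q  
>  s0   s1  s0 
   s1   s2  s0 
   s2   s2  s3 
   s3   s4  s3 
 * s4   s2  s3 
(> = start, * = accepting)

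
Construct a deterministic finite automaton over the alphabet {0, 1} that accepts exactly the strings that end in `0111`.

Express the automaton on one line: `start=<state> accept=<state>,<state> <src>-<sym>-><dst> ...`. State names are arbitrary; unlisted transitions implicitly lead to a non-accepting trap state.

Remember how much of `0111` the current input suffix matches. State s0 means no match yet; s1 means the last symbol is `0`; s2 means the last 2 symbols are `01`; s3 means the last 3 symbols are `011`; s4 means the last 4 symbols are `0111`. Only s4 accepts. On a mismatch, fall back to the longest proper suffix that is still a prefix of `0111`.
        0   1  
>  s0   s1  s0 
   s1   s1  s2 
   s2   s1  s3 
   s3   s1  s4 
 * s4   s1  s0 
(> = start, * = accepting)

start=s0 accept=s4 s0-0->s1 s0-1->s0 s1-0->s1 s1-1->s2 s2-0->s1 s2-1->s3 s3-0->s1 s3-1->s4 s4-0->s1 s4-1->s0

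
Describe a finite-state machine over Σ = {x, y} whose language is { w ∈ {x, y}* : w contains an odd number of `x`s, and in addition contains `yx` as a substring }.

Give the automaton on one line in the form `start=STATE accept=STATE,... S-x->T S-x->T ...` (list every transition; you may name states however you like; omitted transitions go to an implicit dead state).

start=q0 accept=q4 q0-x->q1 q0-y->q2 q1-x->q0 q1-y->q3 q2-x->q4 q2-y->q2 q3-x->q2 q3-y->q3 q4-x->q2 q4-y->q4

Handle the two conditions separately and then intersect. One (2 states) tracks the count of `x`s modulo 2; the other (3 states) tracks whether and how much of `yx` has been seen. Each combined state is a pair, one component from each; accept when both components accept. Minimizing collapses redundant product states.
With 5 states:
        x   y  
>  q0   q1  q2 
   q1   q0  q3 
   q2   q4  q2 
   q3   q2  q3 
 * q4   q2  q4 
(> = start, * = accepting)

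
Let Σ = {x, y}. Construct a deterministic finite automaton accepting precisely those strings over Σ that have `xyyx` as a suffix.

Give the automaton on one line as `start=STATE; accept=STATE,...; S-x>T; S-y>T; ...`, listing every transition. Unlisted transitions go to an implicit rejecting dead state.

Remember how much of `xyyx` the current input suffix matches. State s0 means no match yet; s1 means the last symbol is `x`; s2 means the last 2 symbols are `xy`; s3 means the last 3 symbols are `xyy`; s4 means the last 4 symbols are `xyyx`. Only s4 accepts. On a mismatch, fall back to the longest proper suffix that is still a prefix of `xyyx`.
5 states suffice.
        x   y  
>  s0   s1  s0 
   s1   s1  s2 
   s2   s1  s3 
   s3   s4  s0 
 * s4   s1  s2 
(> = start, * = accepting)

start=s0; accept=s4; s0-x>s1; s0-y>s0; s1-x>s1; s1-y>s2; s2-x>s1; s2-y>s3; s3-x>s4; s3-y>s0; s4-x>s1; s4-y>s2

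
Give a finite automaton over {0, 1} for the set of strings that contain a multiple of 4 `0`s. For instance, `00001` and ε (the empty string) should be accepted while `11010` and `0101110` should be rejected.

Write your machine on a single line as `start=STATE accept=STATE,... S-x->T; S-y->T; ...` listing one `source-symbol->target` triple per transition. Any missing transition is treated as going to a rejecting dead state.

The only thing that matters is how many `0`s have appeared, reduced mod 4. Use one state per residue: q0 for 0, …, q3 for 3. Reading `0` moves to the next residue; anything else stays put. q0 is accepting.
4 states suffice.
        0   1  
>* q0   q1  q0 
   q1   q2  q1 
   q2   q3  q2 
   q3   q0  q3 
(> = start, * = accepting)

start=q0; accept=q0; q0-0->q1; q0-1->q0; q1-0->q2; q1-1->q1; q2-0->q3; q2-1->q2; q3-0->q0; q3-1->q3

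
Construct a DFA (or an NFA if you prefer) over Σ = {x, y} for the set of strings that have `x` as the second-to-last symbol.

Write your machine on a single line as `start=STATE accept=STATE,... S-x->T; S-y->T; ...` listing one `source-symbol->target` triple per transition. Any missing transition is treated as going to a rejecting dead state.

start=S0; accept=S3,S4; S0-x->S1; S0-y->S2; S1-x->S3; S1-y->S4; S2-x->S5; S2-y->S6; S3-x->S3; S3-y->S4; S4-x->S5; S4-y->S6; S5-x->S3; S5-y->S4; S6-x->S5; S6-y->S6

A DFA must remember the last 2 symbols (since which symbol is second-to-last isn't known until the input ends). Use one state per possible window of the last ≤2 symbols; accept from those whose window starts with `x`.
        x   y  
>  S0   S1  S2 
   S1   S3  S4 
   S2   S5  S6 
 * S3   S3  S4 
 * S4   S5  S6 
   S5   S3  S4 
   S6   S5  S6 
(> = start, * = accepting)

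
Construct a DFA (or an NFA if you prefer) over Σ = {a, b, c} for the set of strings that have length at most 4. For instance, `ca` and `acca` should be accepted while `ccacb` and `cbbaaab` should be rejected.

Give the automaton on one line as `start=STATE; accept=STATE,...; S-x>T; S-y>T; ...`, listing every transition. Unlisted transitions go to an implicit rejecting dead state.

start=s0; accept=s0,s1,s2,s3,s4; s0-a>s1; s0-b>s1; s0-c>s1; s1-a>s2; s1-b>s2; s1-c>s2; s2-a>s3; s2-b>s3; s2-c>s3; s3-a>s4; s3-b>s4; s3-c>s4; s4-a>s5; s4-b>s5; s4-c>s5; s5-a>s5; s5-b>s5; s5-c>s5

Count input length up to 5: every symbol moves from s0 toward s5, which means 'more than 4' and absorbs. Accept from {s0, s1, s2, s3, s4}.
        a   b   c  
>* s0   s1  s1  s1 
 * s1   s2  s2  s2 
 * s2   s3  s3  s3 
 * s3   s4  s4  s4 
 * s4   s5  s5  s5 
   s5   s5  s5  s5 
(> = start, * = accepting)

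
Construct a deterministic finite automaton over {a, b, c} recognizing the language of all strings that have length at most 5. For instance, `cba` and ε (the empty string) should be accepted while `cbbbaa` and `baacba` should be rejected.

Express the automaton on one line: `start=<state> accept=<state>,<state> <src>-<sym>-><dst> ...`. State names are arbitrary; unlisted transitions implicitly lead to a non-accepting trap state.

Count input length up to 6: every symbol moves from q0 toward q6, which means 'more than 5' and absorbs. Accept from {q0, q1, q2, q3, q4, q5}.
A 7-state machine:
        a   b   c  
>* q0   q1  q1  q1 
 * q1   q2  q2  q2 
 * q2   q3  q3  q3 
 * q3   q4  q4  q4 
 * q4   q5  q5  q5 
 * q5   q6  q6  q6 
   q6   q6  q6  q6 
(> = start, * = accepting)

start=q0 accept=q0,q1,q2,q3,q4,q5 q0-a->q1 q0-b->q1 q0-c->q1 q1-a->q2 q1-b->q2 q1-c->q2 q2-a->q3 q2-b->q3 q2-c->q3 q3-a->q4 q3-b->q4 q3-c->q4 q4-a->q5 q4-b->q5 q4-c->q5 q5-a->q6 q5-b->q6 q5-c->q6 q6-a->q6 q6-b->q6 q6-c->q6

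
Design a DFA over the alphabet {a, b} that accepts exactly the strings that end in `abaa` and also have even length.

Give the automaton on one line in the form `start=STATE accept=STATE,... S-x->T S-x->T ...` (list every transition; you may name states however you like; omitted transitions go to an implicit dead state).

start=q0 accept=q5 q0-a->q1 q0-b->q2 q1-a->q0 q1-b->q3 q2-a->q0 q2-b->q0 q3-a->q4 q3-b->q2 q4-a->q5 q4-b->q3 q5-a->q1 q5-b->q2

Build one automaton per condition and run them in lockstep. The first has 5 states tracking how much of the suffix `abaa` has currently been matched; the second has 2 states tracking the input length modulo 2. A product state is a pair (one from each), accepting exactly when both do. Minimizing collapses redundant product states.
6 states suffice.
        a   b  
>  q0   q1  q2 
   q1   q0  q3 
   q2   q0  q0 
   q3   q4  q2 
   q4   q5  q3 
 * q5   q1  q2 
(> = start, * = accepting)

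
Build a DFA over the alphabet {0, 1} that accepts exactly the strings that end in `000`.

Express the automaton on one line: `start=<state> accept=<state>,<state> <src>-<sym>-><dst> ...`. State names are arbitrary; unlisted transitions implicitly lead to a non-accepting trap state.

start=q0 accept=q3 q0-0->q1 q0-1->q0 q1-0->q2 q1-1->q0 q2-0->q3 q2-1->q0 q3-0->q3 q3-1->q0

Let each state record the length of the longest suffix of the input read so far that is also a prefix of `000`. q1 means the last symbol is `0`; q2 means the last 2 symbols are `00`; q3 means the last 3 symbols are `000`. Accept only at q3, where the string currently ends in `000`.
        0   1  
>  q0   q1  q0 
   q1   q2  q0 
   q2   q3  q0 
 * q3   q3  q0 
(> = start, * = accepting)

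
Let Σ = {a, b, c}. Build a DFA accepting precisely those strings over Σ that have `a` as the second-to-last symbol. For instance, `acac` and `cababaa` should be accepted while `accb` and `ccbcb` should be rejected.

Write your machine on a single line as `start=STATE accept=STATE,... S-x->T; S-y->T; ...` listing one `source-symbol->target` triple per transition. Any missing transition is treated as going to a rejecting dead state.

start=q0; accept=q4,q5,q6; q0-a->q1; q0-b->q2; q0-c->q3; q1-a->q4; q1-b->q5; q1-c->q6; q2-a->q7; q2-b->q8; q2-c->q9; q3-a->q10; q3-b->q11; q3-c->q12; q4-a->q4; q4-b->q5; q4-c->q6; q5-a->q7; q5-b->q8; q5-c->q9; q6-a->q10; q6-b->q11; q6-c->q12; q7-a->q4; q7-b->q5; q7-c->q6; q8-a->q7; q8-b->q8; q8-c->q9; q9-a->q10; q9-b->q11; q9-c->q12; q10-a->q4; q10-b->q5; q10-c->q6; q11-a->q7; q11-b->q8; q11-c->q9; q12-a->q10; q12-b->q11; q12-c->q12

A DFA must remember the last 2 symbols (since which symbol is second-to-last isn't known until the input ends). Use one state per possible window of the last ≤2 symbols; accept from those whose window starts with `a`.
13 states suffice.
          a    b    c  
>  q0     q1   q2   q3 
   q1     q4   q5   q6 
   q2     q7   q8   q9 
   q3    q10  q11  q12 
 * q4     q4   q5   q6 
 * q5     q7   q8   q9 
 * q6    q10  q11  q12 
   q7     q4   q5   q6 
   q8     q7   q8   q9 
   q9    q10  q11  q12 
   q10    q4   q5   q6 
   q11    q7   q8   q9 
   q12   q10  q11  q12 
(> = start, * = accepting)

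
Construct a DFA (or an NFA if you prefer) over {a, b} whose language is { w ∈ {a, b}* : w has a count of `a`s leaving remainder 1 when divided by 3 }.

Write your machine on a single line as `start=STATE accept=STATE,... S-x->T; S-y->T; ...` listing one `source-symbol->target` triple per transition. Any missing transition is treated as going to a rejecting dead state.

start=q0; accept=q1; q0-a->q1; q0-b->q0; q1-a->q2; q1-b->q1; q2-a->q0; q2-b->q2

The only thing that matters is how many `a`s have appeared, reduced mod 3. Use one state per residue: q0 for 0, …, q2 for 2. Reading `a` moves to the next residue; anything else stays put. q1 is accepting.
3 states suffice.
        a   b  
>  q0   q1  q0 
 * q1   q2  q1 
   q2   q0  q2 
(> = start, * = accepting)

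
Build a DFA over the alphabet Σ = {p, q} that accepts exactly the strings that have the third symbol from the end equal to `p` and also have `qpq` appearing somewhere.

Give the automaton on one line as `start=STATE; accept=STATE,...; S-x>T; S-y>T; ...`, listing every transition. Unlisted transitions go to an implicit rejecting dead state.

Build one automaton per condition and run them in lockstep. One (15 states) tracks the last 3 symbols read; the other (4 states) tracks whether and how much of `qpq` has been seen. Each combined state is a pair, one component from each; accept when both components accept. Equivalent product states are then merged.
An 11-state machine:
          p    q  
>  s0     s0   s1 
   s1     s2   s1 
   s2     s0   s3 
   s3     s4   s5 
 * s4     s6   s3 
 * s5     s7   s8 
   s6     s9  s10 
   s7     s6   s3 
   s8     s7   s8 
 * s9     s9  s10 
 * s10    s4   s5 
(> = start, * = accepting)

start=s0; accept=s4,s5,s9,s10; s0-p>s0; s0-q>s1; s1-p>s2; s1-q>s1; s2-p>s0; s2-q>s3; s3-p>s4; s3-q>s5; s4-p>s6; s4-q>s3; s5-p>s7; s5-q>s8; s6-p>s9; s6-q>s10; s7-p>s6; s7-q>s3; s8-p>s7; s8-q>s8; s9-p>s9; s9-q>s10; s10-p>s4; s10-q>s5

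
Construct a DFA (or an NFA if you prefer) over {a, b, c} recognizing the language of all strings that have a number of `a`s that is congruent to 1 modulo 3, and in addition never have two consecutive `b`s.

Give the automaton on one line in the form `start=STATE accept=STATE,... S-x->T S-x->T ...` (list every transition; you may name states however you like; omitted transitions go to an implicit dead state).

start=s0 accept=s1,s4 s0-a->s1 s0-b->s2 s0-c->s0 s1-a->s3 s1-b->s4 s1-c->s1 s2-a->s1 s2-b->s5 s2-c->s0 s3-a->s0 s3-b->s6 s3-c->s3 s4-a->s3 s4-b->s5 s4-c->s1 s5-a->s5 s5-b->s5 s5-c->s5 s6-a->s0 s6-b->s5 s6-c->s3

Handle the two conditions separately and then intersect. One (3 states) tracks the count of `a`s modulo 3; the other (3 states) tracks partial matches of the forbidden pattern `bb`. Each combined state is a pair, one component from each; accept when both components accept. Equivalent product states are then merged.
        a   b   c  
>  s0   s1  s2  s0 
 * s1   s3  s4  s1 
   s2   s1  s5  s0 
   s3   s0  s6  s3 
 * s4   s3  s5  s1 
   s5   s5  s5  s5 
   s6   s0  s5  s3 
(> = start, * = accepting)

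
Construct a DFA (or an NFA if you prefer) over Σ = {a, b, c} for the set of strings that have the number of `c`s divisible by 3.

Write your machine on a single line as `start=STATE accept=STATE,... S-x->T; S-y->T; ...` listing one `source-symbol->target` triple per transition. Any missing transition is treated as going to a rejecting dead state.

start=q0; accept=q0; q0-a->q0; q0-b->q0; q0-c->q1; q1-a->q1; q1-b->q1; q1-c->q2; q2-a->q2; q2-b->q2; q2-c->q0

Keep the running count of `c`s modulo 3: each `c` advances along the cycle q0 → q1 → q2 → q0 while other symbols loop. Accept at q0.
A 3-state machine:
        a   b   c  
>* q0   q0  q0  q1 
   q1   q1  q1  q2 
   q2   q2  q2  q0 
(> = start, * = accepting)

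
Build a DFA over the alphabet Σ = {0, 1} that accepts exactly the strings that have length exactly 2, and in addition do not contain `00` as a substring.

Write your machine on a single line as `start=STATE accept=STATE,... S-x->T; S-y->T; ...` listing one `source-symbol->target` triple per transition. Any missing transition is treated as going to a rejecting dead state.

Build one automaton per condition and run them in lockstep. One (4 states) tracks the input length, saturating at 3; the other (3 states) tracks partial matches of the forbidden pattern `00`. Each combined state is a pair, one component from each; accept when both components accept. After merging equivalent states the machine shrinks.
5 states suffice.
        0   1  
>  s0   s1  s2 
   s1   s3  s4 
   s2   s4  s4 
   s3   s3  s3 
 * s4   s3  s3 
(> = start, * = accepting)

start=s0; accept=s4; s0-0->s1; s0-1->s2; s1-0->s3; s1-1->s4; s2-0->s4; s2-1->s4; s3-0->s3; s3-1->s3; s4-0->s3; s4-1->s3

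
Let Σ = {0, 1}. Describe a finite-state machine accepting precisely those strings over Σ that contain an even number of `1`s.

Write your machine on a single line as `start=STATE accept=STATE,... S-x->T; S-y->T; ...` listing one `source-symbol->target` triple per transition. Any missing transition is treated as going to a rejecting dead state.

start=s0; accept=s0; s0-0->s0; s0-1->s1; s1-0->s1; s1-1->s0

Keep the running count of `1`s modulo 2: each `1` advances along the cycle s0 → s1 → s0 while other symbols loop. Accept at s0.
        0   1  
>* s0   s0  s1 
   s1   s1  s0 
(> = start, * = accepting)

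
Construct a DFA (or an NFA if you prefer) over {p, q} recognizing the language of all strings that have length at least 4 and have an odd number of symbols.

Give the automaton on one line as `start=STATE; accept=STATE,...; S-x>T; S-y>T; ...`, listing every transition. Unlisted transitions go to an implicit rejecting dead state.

start=s0; accept=s5; s0-p>s1; s0-q>s1; s1-p>s2; s1-q>s2; s2-p>s3; s2-q>s3; s3-p>s4; s3-q>s4; s4-p>s5; s4-q>s5; s5-p>s4; s5-q>s4

Run two small machines in parallel and take their product. The first has 6 states tracking the input length, saturating at 5; the second has 2 states tracking the input length modulo 2. A product state is a pair (one from each), accepting exactly when both do. Equivalent product states are then merged.
With 6 states:
        p   q  
>  s0   s1  s1 
   s1   s2  s2 
   s2   s3  s3 
   s3   s4  s4 
   s4   s5  s5 
 * s5   s4  s4 
(> = start, * = accepting)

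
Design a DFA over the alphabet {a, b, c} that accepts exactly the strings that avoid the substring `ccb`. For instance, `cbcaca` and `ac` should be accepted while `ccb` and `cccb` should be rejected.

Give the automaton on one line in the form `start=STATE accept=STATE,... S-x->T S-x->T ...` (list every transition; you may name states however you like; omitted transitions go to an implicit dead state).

This is the complement of 'contains `ccb`'. Use the same substring-matching states — s0 through s3 holding how much of `ccb` has just been matched — but flip the accepting set: everything except the trap s3 accepts.
        a   b   c  
>* s0   s0  s0  s1 
 * s1   s0  s0  s2 
 * s2   s0  s3  s2 
   s3   s3  s3  s3 
(> = start, * = accepting)

start=s0 accept=s0,s1,s2 s0-a->s0 s0-b->s0 s0-c->s1 s1-a->s0 s1-b->s0 s1-c->s2 s2-a->s0 s2-b->s3 s2-c->s2 s3-a->s3 s3-b->s3 s3-c->s3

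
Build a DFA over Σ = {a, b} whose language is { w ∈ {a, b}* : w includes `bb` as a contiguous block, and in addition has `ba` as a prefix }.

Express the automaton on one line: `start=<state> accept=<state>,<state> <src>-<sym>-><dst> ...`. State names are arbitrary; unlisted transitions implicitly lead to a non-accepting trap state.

start=q0 accept=q5 q0-a->q1 q0-b->q2 q1-a->q1 q1-b->q1 q2-a->q3 q2-b->q1 q3-a->q3 q3-b->q4 q4-a->q3 q4-b->q5 q5-a->q5 q5-b->q5

Build one automaton per condition and run them in lockstep. One (3 states) tracks whether and how much of `bb` has been seen; the other (4 states) tracks whether the input so far still matches the prefix `ba`. Each combined state is a pair, one component from each; accept when both components accept. Equivalent product states are then merged.
6 states suffice.
        a   b  
>  q0   q1  q2 
   q1   q1  q1 
   q2   q3  q1 
   q3   q3  q4 
   q4   q3  q5 
 * q5   q5  q5 
(> = start, * = accepting)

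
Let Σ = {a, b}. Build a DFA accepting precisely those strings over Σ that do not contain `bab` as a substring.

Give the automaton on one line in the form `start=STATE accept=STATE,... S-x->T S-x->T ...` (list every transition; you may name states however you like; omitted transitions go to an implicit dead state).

This is the complement of 'contains `bab`'. Use the same substring-matching states — q0 through q3 holding how much of `bab` has just been matched — but flip the accepting set: everything except the trap q3 accepts.
A 4-state machine:
        a   b  
>* q0   q0  q1 
 * q1   q2  q1 
 * q2   q0  q3 
   q3   q3  q3 
(> = start, * = accepting)

start=q0 accept=q0,q1,q2 q0-a->q0 q0-b->q1 q1-a->q2 q1-b->q1 q2-a->q0 q2-b->q3 q3-a->q3 q3-b->q3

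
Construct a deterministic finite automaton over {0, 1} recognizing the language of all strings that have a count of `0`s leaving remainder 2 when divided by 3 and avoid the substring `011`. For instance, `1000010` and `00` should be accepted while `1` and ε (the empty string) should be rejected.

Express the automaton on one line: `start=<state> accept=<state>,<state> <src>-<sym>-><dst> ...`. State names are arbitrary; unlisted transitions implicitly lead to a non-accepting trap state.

Build one automaton per condition and run them in lockstep. The first has 3 states tracking the count of `0`s modulo 3; the second has 4 states tracking partial matches of the forbidden pattern `011`. A product state is a pair (one from each), accepting exactly when both do.
With 10 states:
        0   1  
>  q0   q1  q0 
   q1   q2  q3 
 * q2   q4  q5 
   q3   q2  q6 
   q4   q1  q7 
 * q5   q4  q8 
   q6   q8  q6 
   q7   q1  q9 
   q8   q9  q8 
   q9   q6  q9 
(> = start, * = accepting)

start=q0 accept=q2,q5 q0-0->q1 q0-1->q0 q1-0->q2 q1-1->q3 q2-0->q4 q2-1->q5 q3-0->q2 q3-1->q6 q4-0->q1 q4-1->q7 q5-0->q4 q5-1->q8 q6-0->q8 q6-1->q6 q7-0->q1 q7-1->q9 q8-0->q9 q8-1->q8 q9-0->q6 q9-1->q9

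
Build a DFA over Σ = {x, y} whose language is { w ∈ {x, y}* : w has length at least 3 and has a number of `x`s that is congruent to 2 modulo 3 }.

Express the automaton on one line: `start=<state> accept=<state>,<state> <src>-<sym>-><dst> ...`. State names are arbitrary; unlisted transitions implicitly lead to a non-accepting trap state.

Handle the two conditions separately and then intersect. The first has 5 states tracking the input length, saturating at 4; the second has 3 states tracking the count of `x`s modulo 3. A product state is a pair (one from each), accepting exactly when both do. After merging equivalent states the machine shrinks.
        x   y  
>  q0   q1  q2 
   q1   q3  q4 
   q2   q4  q2 
   q3   q2  q5 
   q4   q5  q4 
 * q5   q2  q5 
(> = start, * = accepting)

start=q0 accept=q5 q0-x->q1 q0-y->q2 q1-x->q3 q1-y->q4 q2-x->q4 q2-y->q2 q3-x->q2 q3-y->q5 q4-x->q5 q4-y->q4 q5-x->q2 q5-y->q5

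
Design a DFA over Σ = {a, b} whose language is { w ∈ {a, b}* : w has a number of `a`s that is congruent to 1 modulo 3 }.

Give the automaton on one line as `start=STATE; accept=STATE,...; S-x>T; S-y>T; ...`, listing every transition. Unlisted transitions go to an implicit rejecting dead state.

start=S0; accept=S1; S0-a>S1; S0-b>S0; S1-a>S2; S1-b>S1; S2-a>S0; S2-b>S2

The only thing that matters is how many `a`s have appeared, reduced mod 3. Use one state per residue: S0 for 0, …, S2 for 2. Reading `a` moves to the next residue; anything else stays put. S1 is accepting.
A 3-state machine:
        a   b  
>  S0   S1  S0 
 * S1   S2  S1 
   S2   S0  S2 
(> = start, * = accepting)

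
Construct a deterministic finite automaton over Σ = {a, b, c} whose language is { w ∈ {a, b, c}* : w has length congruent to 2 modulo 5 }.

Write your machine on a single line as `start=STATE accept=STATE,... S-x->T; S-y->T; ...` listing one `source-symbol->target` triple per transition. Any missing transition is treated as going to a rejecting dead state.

start=s0; accept=s2; s0-a->s1; s0-b->s1; s0-c->s1; s1-a->s2; s1-b->s2; s1-c->s2; s2-a->s3; s2-b->s3; s2-c->s3; s3-a->s4; s3-b->s4; s3-c->s4; s4-a->s0; s4-b->s0; s4-c->s0

Count input length modulo 5: every symbol advances one step around the cycle s0 → s1 → s2 → s3 → s4 → s0. Accept at s2.
        a   b   c  
>  s0   s1  s1  s1 
   s1   s2  s2  s2 
 * s2   s3  s3  s3 
   s3   s4  s4  s4 
   s4   s0  s0  s0 
(> = start, * = accepting)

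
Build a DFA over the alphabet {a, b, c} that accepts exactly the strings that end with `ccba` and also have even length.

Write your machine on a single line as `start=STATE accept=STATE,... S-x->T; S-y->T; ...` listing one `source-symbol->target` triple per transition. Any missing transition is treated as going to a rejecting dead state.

Build one automaton per condition and run them in lockstep. The first has 5 states tracking how much of the suffix `ccba` has currently been matched; the second has 2 states tracking the input length modulo 2. A product state is a pair (one from each), accepting exactly when both do. Minimizing collapses redundant product states.
6 states suffice.
        a   b   c  
>  S0   S1  S1  S2 
   S1   S0  S0  S0 
   S2   S0  S0  S3 
   S3   S1  S4  S2 
   S4   S5  S0  S0 
 * S5   S1  S1  S2 
(> = start, * = accepting)

start=S0; accept=S5; S0-a->S1; S0-b->S1; S0-c->S2; S1-a->S0; S1-b->S0; S1-c->S0; S2-a->S0; S2-b->S0; S2-c->S3; S3-a->S1; S3-b->S4; S3-c->S2; S4-a->S5; S4-b->S0; S4-c->S0; S5-a->S1; S5-b->S1; S5-c->S2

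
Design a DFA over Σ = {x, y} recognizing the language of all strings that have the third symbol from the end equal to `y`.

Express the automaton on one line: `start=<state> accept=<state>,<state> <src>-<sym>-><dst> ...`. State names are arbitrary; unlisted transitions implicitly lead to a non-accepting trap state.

start=q0 accept=q11,q12,q13,q14 q0-x->q1 q0-y->q2 q1-x->q3 q1-y->q4 q2-x->q5 q2-y->q6 q3-x->q7 q3-y->q8 q4-x->q9 q4-y->q10 q5-x->q11 q5-y->q12 q6-x->q13 q6-y->q14 q7-x->q7 q7-y->q8 q8-x->q9 q8-y->q10 q9-x->q11 q9-y->q12 q10-x->q13 q10-y->q14 q11-x->q7 q11-y->q8 q12-x->q9 q12-y->q10 q13-x->q11 q13-y->q12 q14-x->q13 q14-y->q14

A DFA must remember the last 3 symbols (since which symbol is third-to-last isn't known until the input ends). Use one state per possible window of the last ≤3 symbols; accept from those whose window starts with `y`.
          x    y  
>  q0     q1   q2 
   q1     q3   q4 
   q2     q5   q6 
   q3     q7   q8 
   q4     q9  q10 
   q5    q11  q12 
   q6    q13  q14 
   q7     q7   q8 
   q8     q9  q10 
   q9    q11  q12 
   q10   q13  q14 
 * q11    q7   q8 
 * q12    q9  q10 
 * q13   q11  q12 
 * q14   q13  q14 
(> = start, * = accepting)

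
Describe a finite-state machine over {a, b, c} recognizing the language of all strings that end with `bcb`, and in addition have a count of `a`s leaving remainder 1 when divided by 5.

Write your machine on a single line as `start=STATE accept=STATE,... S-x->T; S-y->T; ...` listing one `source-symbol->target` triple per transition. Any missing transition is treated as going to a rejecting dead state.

start=s0; accept=s7; s0-a->s1; s0-b->s0; s0-c->s0; s1-a->s2; s1-b->s3; s1-c->s1; s2-a->s4; s2-b->s2; s2-c->s2; s3-a->s2; s3-b->s3; s3-c->s5; s4-a->s6; s4-b->s4; s4-c->s4; s5-a->s2; s5-b->s7; s5-c->s1; s6-a->s0; s6-b->s6; s6-c->s6; s7-a->s2; s7-b->s3; s7-c->s5

Handle the two conditions separately and then intersect. One (4 states) tracks how much of the suffix `bcb` has currently been matched; the other (5 states) tracks the count of `a`s modulo 5. Each combined state is a pair, one component from each; accept when both components accept. Minimizing collapses redundant product states.
With 8 states:
        a   b   c  
>  s0   s1  s0  s0 
   s1   s2  s3  s1 
   s2   s4  s2  s2 
   s3   s2  s3  s5 
   s4   s6  s4  s4 
   s5   s2  s7  s1 
   s6   s0  s6  s6 
 * s7   s2  s3  s5 
(> = start, * = accepting)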